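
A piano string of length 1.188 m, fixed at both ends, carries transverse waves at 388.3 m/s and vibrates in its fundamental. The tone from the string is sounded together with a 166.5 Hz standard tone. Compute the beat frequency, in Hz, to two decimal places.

For a string fixed at both ends, f_n = n·v/(2L) = 1·388.3/(2·1.188) = 163.4259 Hz.
f_beat = |163.4259 − 166.5| = 3.07 Hz.

3.07 Hz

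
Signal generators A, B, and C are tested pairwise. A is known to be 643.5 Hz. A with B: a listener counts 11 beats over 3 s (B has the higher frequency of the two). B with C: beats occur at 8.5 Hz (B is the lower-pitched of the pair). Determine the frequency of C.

655.6667 Hz

A–B: Beat frequency = 11/3 = 3.6667 Hz.
B is above A, so f_B = 643.5 + 3.6667 = 647.1667 Hz.
C is above B, so f_C = 647.1667 + 8.5 = 655.6667 Hz.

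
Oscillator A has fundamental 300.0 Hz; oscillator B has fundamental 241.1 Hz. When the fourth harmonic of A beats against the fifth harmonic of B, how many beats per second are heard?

5.5 Hz

Fourth harmonic of the first: 4·300.0 = 1200.0 Hz.
Fifth harmonic of the second: 5·241.1 = 1205.5 Hz.
f_beat = |1200.0 − 1205.5| = 5.5 Hz.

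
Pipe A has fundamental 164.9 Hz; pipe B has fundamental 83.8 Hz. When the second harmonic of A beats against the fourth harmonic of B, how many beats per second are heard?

Second harmonic of the first: 2·164.9 = 329.8 Hz.
Fourth harmonic of the second: 4·83.8 = 335.2 Hz.
f_beat = |329.8 − 335.2| = 5.4 Hz.

5.4 Hz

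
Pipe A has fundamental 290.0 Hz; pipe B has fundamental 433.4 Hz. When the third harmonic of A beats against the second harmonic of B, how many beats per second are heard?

3.2 Hz

Third harmonic of the first: 3·290.0 = 870.0 Hz.
Second harmonic of the second: 2·433.4 = 866.8 Hz.
f_beat = |870.0 − 866.8| = 3.2 Hz.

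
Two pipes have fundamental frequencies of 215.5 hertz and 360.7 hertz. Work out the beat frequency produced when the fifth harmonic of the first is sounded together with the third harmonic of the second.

4.6 Hz

Fifth harmonic of the first: 5·215.5 = 1077.5 Hz.
Third harmonic of the second: 3·360.7 = 1082.1 Hz.
f_beat = |1077.5 − 1082.1| = 4.6 Hz.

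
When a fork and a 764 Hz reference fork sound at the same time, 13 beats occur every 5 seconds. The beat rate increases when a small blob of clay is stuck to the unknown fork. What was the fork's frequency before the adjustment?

Beat frequency = 13/5 = 2.6 Hz.
|f − 764| = 2.6, so the fork was at either 761.4 Hz or 766.6 Hz.
Adding mass to a fork lowers its frequency; the adjustment lowers the fork's frequency.
The beat rate rose, so the adjustment moved the fork further from 764 Hz — it was already below the reference.

761.4 Hz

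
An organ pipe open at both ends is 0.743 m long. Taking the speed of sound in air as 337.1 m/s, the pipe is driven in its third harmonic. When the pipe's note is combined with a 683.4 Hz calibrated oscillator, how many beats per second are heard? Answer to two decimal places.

2.85 Hz

Open pipe: f_n = n·v/(2L) = 3·337.1/(2·0.743) = 680.5518 Hz.
f_beat = |680.5518 − 683.4| = 2.85 Hz.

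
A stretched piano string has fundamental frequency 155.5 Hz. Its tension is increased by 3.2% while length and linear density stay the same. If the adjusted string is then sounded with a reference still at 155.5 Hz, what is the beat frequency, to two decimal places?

For a string, f ∝ √T, so the new frequency is 155.5·√1.032 = 157.9684 Hz.
f_beat = |157.9684 − 155.5| = 2.47 Hz.

2.47 Hz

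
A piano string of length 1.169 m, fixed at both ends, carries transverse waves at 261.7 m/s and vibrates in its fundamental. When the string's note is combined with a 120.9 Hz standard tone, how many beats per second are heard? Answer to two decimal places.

For a string fixed at both ends, f_n = n·v/(2L) = 1·261.7/(2·1.169) = 111.9333 Hz.
f_beat = |111.9333 − 120.9| = 8.97 Hz.

8.97 Hz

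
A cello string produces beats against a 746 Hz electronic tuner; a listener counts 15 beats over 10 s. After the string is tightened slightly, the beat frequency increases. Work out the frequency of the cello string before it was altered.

Beat frequency = 15/10 = 1.5 Hz.
|f − 746| = 1.5, so the cello string was at either 744.5 Hz or 747.5 Hz.
Increasing tension raises a string's frequency; the adjustment raises the cello string's frequency.
The beat rate rose, so the adjustment moved the cello string further from 746 Hz — it was already above the reference.

747.5 Hz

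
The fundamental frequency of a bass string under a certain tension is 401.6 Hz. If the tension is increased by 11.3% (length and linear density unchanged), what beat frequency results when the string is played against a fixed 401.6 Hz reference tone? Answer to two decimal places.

22.08 Hz

For a string, f ∝ √T, so the new frequency is 401.6·√1.113 = 423.6832 Hz.
f_beat = |423.6832 − 401.6| = 22.08 Hz.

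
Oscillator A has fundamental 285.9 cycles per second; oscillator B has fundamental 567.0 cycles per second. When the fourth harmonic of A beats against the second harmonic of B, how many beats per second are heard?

9.6 Hz

Fourth harmonic of the first: 4·285.9 = 1143.6 Hz.
Second harmonic of the second: 2·567.0 = 1134.0 Hz.
f_beat = |1143.6 − 1134.0| = 9.6 Hz.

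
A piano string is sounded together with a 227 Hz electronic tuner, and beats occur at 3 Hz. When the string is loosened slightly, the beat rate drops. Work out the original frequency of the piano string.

230 Hz

|f − 227| = 3, so the piano string was at either 224 Hz or 230 Hz.
Reducing tension lowers a string's frequency; the adjustment lowers the piano string's frequency.
The beat rate fell, so the adjustment moved the piano string toward 227 Hz — it must have started above the reference.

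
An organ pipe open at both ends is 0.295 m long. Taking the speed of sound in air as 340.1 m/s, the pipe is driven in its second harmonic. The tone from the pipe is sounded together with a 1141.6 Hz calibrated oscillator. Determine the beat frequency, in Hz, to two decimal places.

Open pipe: f_n = n·v/(2L) = 2·340.1/(2·0.295) = 1152.8814 Hz.
f_beat = |1152.8814 − 1141.6| = 11.28 Hz.

11.28 Hz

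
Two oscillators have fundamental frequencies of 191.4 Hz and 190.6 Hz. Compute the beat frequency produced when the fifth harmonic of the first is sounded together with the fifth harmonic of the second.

Fifth harmonic of the first: 5·191.4 = 957.0 Hz.
Fifth harmonic of the second: 5·190.6 = 953.0 Hz.
f_beat = |957.0 − 953.0| = 4.0 Hz.

4.0 Hz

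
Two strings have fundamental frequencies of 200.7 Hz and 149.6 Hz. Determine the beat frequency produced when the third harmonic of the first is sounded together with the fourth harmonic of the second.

Third harmonic of the first: 3·200.7 = 602.1 Hz.
Fourth harmonic of the second: 4·149.6 = 598.4 Hz.
f_beat = |602.1 − 598.4| = 3.7 Hz.

3.7 Hz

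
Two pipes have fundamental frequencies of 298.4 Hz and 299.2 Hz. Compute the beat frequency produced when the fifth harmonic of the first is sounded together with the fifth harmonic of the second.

4.0 Hz

Fifth harmonic of the first: 5·298.4 = 1492.0 Hz.
Fifth harmonic of the second: 5·299.2 = 1496.0 Hz.
f_beat = |1492.0 − 1496.0| = 4.0 Hz.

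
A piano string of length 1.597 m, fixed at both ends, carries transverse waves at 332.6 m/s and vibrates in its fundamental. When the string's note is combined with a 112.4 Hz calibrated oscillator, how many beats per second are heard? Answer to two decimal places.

8.27 Hz

For a string fixed at both ends, f_n = n·v/(2L) = 1·332.6/(2·1.597) = 104.1327 Hz.
f_beat = |104.1327 − 112.4| = 8.27 Hz.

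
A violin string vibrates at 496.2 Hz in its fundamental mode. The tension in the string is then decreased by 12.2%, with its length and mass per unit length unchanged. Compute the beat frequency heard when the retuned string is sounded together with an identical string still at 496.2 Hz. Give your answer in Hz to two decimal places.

For a string, f ∝ √T, so the new frequency is 496.2·√0.878 = 464.9476 Hz.
f_beat = |464.9476 − 496.2| = 31.25 Hz.

31.25 Hz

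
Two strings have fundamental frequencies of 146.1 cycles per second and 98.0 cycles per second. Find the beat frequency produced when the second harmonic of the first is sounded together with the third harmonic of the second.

1.8 Hz

Second harmonic of the first: 2·146.1 = 292.2 Hz.
Third harmonic of the second: 3·98.0 = 294.0 Hz.
f_beat = |292.2 − 294.0| = 1.8 Hz.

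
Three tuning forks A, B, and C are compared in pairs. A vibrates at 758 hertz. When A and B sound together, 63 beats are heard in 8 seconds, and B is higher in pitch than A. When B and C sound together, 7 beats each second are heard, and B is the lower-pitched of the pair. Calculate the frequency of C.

A–B: Beat frequency = 63/8 = 7.875 Hz.
B is above A, so f_B = 758 + 7.875 = 765.875 Hz.
C is above B, so f_C = 765.875 + 7 = 772.875 Hz.

772.875 Hz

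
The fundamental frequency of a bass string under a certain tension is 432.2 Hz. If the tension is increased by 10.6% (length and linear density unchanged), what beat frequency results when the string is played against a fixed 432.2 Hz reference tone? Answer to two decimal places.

For a string, f ∝ √T, so the new frequency is 432.2·√1.106 = 454.5298 Hz.
f_beat = |454.5298 − 432.2| = 22.33 Hz.

22.33 Hz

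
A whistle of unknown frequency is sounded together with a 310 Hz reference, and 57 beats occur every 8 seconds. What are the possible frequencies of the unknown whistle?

302.875 Hz or 317.125 Hz

Beat frequency = 57/8 = 7.125 Hz.
|f − 310| = 7.125, so f = 310 ± 7.125.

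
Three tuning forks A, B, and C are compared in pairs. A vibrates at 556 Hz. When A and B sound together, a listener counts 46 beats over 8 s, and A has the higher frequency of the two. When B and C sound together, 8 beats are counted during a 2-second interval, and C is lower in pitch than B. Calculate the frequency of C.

546.25 Hz

A–B: Beat frequency = 46/8 = 5.75 Hz.
B is below A, so f_B = 556 − 5.75 = 550.25 Hz.
B–C: Beat frequency = 8/2 = 4 Hz.
C is below B, so f_C = 550.25 − 4 = 546.25 Hz.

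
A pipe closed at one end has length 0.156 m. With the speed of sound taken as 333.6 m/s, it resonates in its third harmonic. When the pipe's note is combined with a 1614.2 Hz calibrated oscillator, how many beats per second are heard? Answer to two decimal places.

10.35 Hz

Closed pipe (odd harmonics): f_n = n·v/(4L) = 3·333.6/(4·0.156) = 1603.8462 Hz.
f_beat = |1603.8462 − 1614.2| = 10.35 Hz.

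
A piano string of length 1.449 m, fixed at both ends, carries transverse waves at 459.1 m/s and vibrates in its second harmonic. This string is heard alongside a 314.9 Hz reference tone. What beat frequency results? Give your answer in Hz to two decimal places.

For a string fixed at both ends, f_n = n·v/(2L) = 2·459.1/(2·1.449) = 316.8392 Hz.
f_beat = |316.8392 − 314.9| = 1.94 Hz.

1.94 Hz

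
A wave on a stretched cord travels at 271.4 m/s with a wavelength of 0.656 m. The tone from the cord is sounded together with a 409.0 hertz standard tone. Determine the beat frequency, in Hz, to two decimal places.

Source frequency f = v/λ = 271.4/0.656 = 413.7195 Hz.
f_beat = |413.7195 − 409.0| = 4.72 Hz.

4.72 Hz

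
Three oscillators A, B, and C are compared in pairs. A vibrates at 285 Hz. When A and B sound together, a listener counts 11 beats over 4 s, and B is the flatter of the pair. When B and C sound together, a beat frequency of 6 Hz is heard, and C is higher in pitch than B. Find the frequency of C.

288.25 Hz

A–B: Beat frequency = 11/4 = 2.75 Hz.
B is below A, so f_B = 285 − 2.75 = 282.25 Hz.
C is above B, so f_C = 282.25 + 6 = 288.25 Hz.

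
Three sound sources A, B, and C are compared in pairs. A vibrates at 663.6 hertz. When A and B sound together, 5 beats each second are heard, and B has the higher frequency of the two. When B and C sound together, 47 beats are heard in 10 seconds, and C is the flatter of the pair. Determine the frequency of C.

663.9 Hz

B is above A, so f_B = 663.6 + 5 = 668.6 Hz.
B–C: Beat frequency = 47/10 = 4.7 Hz.
C is below B, so f_C = 668.6 − 4.7 = 663.9 Hz.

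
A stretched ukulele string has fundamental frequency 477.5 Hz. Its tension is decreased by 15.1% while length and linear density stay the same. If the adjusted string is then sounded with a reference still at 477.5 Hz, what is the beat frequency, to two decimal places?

For a string, f ∝ √T, so the new frequency is 477.5·√0.849 = 439.9742 Hz.
f_beat = |439.9742 − 477.5| = 37.53 Hz.

37.53 Hz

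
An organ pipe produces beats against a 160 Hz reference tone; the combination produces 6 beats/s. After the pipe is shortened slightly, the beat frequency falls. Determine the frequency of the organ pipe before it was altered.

154 Hz

|f − 160| = 6, so the organ pipe was at either 154 Hz or 166 Hz.
A shorter pipe has a higher fundamental; the adjustment raises the organ pipe's frequency.
The beat rate fell, so the adjustment moved the organ pipe toward 160 Hz — it must have started below the reference.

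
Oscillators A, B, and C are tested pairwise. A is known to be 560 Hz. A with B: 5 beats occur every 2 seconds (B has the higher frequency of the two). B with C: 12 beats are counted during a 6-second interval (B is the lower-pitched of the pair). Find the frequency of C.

A–B: Beat frequency = 5/2 = 2.5 Hz.
B is above A, so f_B = 560 + 2.5 = 562.5 Hz.
B–C: Beat frequency = 12/6 = 2 Hz.
C is above B, so f_C = 562.5 + 2 = 564.5 Hz.

564.5 Hz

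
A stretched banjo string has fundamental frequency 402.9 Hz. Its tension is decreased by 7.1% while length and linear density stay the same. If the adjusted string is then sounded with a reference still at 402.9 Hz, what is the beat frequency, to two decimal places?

14.57 Hz

For a string, f ∝ √T, so the new frequency is 402.9·√0.929 = 388.3337 Hz.
f_beat = |388.3337 − 402.9| = 14.57 Hz.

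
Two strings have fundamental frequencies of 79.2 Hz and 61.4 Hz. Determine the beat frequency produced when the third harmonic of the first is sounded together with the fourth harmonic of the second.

Third harmonic of the first: 3·79.2 = 237.6 Hz.
Fourth harmonic of the second: 4·61.4 = 245.6 Hz.
f_beat = |237.6 − 245.6| = 8.0 Hz.

8.0 Hz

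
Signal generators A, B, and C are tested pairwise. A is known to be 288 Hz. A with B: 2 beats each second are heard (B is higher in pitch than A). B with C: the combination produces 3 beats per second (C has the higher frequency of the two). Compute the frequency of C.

293 Hz

B is above A, so f_B = 288 + 2 = 290 Hz.
C is above B, so f_C = 290 + 3 = 293 Hz.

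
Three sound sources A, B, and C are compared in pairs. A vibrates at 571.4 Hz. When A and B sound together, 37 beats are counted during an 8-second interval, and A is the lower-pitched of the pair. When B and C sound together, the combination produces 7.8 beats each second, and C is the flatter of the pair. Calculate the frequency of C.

A–B: Beat frequency = 37/8 = 4.625 Hz.
B is above A, so f_B = 571.4 + 4.625 = 576.025 Hz.
C is below B, so f_C = 576.025 − 7.8 = 568.225 Hz.

568.225 Hz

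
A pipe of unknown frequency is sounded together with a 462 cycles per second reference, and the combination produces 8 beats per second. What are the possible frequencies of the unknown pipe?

|f − 462| = 8, so f = 462 ± 8.

454 Hz or 470 Hz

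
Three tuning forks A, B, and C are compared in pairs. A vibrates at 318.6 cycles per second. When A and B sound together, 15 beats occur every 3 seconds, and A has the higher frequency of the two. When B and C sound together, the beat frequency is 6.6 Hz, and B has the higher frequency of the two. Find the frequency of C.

307 Hz

A–B: Beat frequency = 15/3 = 5 Hz.
B is below A, so f_B = 318.6 − 5 = 313.6 Hz.
C is below B, so f_C = 313.6 − 6.6 = 307 Hz.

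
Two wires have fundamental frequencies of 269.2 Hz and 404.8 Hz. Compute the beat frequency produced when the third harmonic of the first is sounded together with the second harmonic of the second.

2.0 Hz

Third harmonic of the first: 3·269.2 = 807.6 Hz.
Second harmonic of the second: 2·404.8 = 809.6 Hz.
f_beat = |807.6 − 809.6| = 2.0 Hz.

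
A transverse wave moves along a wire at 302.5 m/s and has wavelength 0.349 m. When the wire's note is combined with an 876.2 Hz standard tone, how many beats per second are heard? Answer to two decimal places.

Source frequency f = v/λ = 302.5/0.349 = 866.7622 Hz.
f_beat = |866.7622 − 876.2| = 9.44 Hz.

9.44 Hz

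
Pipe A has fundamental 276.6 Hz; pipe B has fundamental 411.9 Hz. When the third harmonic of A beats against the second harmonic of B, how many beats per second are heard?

Third harmonic of the first: 3·276.6 = 829.8 Hz.
Second harmonic of the second: 2·411.9 = 823.8 Hz.
f_beat = |829.8 − 823.8| = 6.0 Hz.

6.0 Hz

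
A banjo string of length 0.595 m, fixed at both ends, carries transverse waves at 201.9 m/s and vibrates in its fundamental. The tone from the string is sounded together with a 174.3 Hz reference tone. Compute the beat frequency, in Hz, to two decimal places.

For a string fixed at both ends, f_n = n·v/(2L) = 1·201.9/(2·0.595) = 169.6639 Hz.
f_beat = |169.6639 − 174.3| = 4.64 Hz.

4.64 Hz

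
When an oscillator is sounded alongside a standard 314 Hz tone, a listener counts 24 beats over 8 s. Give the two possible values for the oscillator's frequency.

Beat frequency = 24/8 = 3 Hz.
|f − 314| = 3, so f = 314 ± 3.

311 Hz or 317 Hz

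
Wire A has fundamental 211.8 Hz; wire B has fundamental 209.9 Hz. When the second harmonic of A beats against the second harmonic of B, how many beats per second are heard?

3.8 Hz

Second harmonic of the first: 2·211.8 = 423.6 Hz.
Second harmonic of the second: 2·209.9 = 419.8 Hz.
f_beat = |423.6 − 419.8| = 3.8 Hz.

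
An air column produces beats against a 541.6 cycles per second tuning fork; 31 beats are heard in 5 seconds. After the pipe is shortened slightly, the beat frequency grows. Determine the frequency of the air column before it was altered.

Beat frequency = 31/5 = 6.2 Hz.
|f − 541.6| = 6.2, so the air column was at either 535.4 Hz or 547.8 Hz.
A shorter pipe has a higher fundamental; the adjustment raises the air column's frequency.
The beat rate rose, so the adjustment moved the air column further from 541.6 Hz — it was already above the reference.

547.8 Hz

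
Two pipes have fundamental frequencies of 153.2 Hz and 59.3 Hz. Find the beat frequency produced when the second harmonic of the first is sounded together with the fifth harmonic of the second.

Second harmonic of the first: 2·153.2 = 306.4 Hz.
Fifth harmonic of the second: 5·59.3 = 296.5 Hz.
f_beat = |306.4 − 296.5| = 9.9 Hz.

9.9 Hz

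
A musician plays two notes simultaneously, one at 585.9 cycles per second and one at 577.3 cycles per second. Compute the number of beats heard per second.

8.6 Hz

The beat frequency equals the magnitude of the frequency difference.
|585.9 − 577.3| = 8.6 Hz.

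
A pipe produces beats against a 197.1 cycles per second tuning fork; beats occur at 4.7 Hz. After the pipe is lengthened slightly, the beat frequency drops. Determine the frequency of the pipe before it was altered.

201.8 Hz

|f − 197.1| = 4.7, so the pipe was at either 192.4 Hz or 201.8 Hz.
A longer pipe has a lower fundamental; the adjustment lowers the pipe's frequency.
The beat rate fell, so the adjustment moved the pipe toward 197.1 Hz — it must have started above the reference.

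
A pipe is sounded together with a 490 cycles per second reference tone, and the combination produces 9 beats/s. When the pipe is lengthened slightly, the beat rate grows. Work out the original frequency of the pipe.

|f − 490| = 9, so the pipe was at either 481 Hz or 499 Hz.
A longer pipe has a lower fundamental; the adjustment lowers the pipe's frequency.
The beat rate rose, so the adjustment moved the pipe further from 490 Hz — it was already below the reference.

481 Hz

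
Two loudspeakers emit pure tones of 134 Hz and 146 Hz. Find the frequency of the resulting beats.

f_beat = |f₁ − f₂|.
|134 − 146| = 12 Hz.

12 Hz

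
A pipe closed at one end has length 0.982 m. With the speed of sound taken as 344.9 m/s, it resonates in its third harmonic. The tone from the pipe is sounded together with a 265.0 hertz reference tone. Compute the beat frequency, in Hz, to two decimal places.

1.58 Hz

Closed pipe (odd harmonics): f_n = n·v/(4L) = 3·344.9/(4·0.982) = 263.4165 Hz.
f_beat = |263.4165 − 265.0| = 1.58 Hz.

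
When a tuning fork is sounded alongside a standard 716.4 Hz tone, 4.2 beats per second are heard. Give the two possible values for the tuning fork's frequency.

712.2 Hz or 720.6 Hz

|f − 716.4| = 4.2, so f = 716.4 ± 4.2.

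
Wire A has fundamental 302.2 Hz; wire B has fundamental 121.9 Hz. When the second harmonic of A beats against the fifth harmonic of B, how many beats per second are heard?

5.1 Hz

Second harmonic of the first: 2·302.2 = 604.4 Hz.
Fifth harmonic of the second: 5·121.9 = 609.5 Hz.
f_beat = |604.4 − 609.5| = 5.1 Hz.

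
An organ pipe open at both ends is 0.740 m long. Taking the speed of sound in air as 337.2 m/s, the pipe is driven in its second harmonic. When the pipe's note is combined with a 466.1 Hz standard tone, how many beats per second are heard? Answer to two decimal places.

Open pipe: f_n = n·v/(2L) = 2·337.2/(2·0.740) = 455.6757 Hz.
f_beat = |455.6757 − 466.1| = 10.42 Hz.

10.42 Hz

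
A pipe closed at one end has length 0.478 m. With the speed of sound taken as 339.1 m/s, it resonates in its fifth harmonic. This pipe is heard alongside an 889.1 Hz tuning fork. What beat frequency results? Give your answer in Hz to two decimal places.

2.33 Hz

Closed pipe (odd harmonics): f_n = n·v/(4L) = 5·339.1/(4·0.478) = 886.7678 Hz.
f_beat = |886.7678 − 889.1| = 2.33 Hz.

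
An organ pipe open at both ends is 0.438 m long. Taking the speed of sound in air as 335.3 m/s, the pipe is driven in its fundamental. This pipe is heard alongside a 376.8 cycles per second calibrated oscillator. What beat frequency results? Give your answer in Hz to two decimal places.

5.96 Hz

Open pipe: f_n = n·v/(2L) = 1·335.3/(2·0.438) = 382.7626 Hz.
f_beat = |382.7626 − 376.8| = 5.96 Hz.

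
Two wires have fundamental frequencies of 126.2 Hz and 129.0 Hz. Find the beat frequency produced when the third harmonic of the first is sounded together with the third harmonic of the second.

Third harmonic of the first: 3·126.2 = 378.6 Hz.
Third harmonic of the second: 3·129.0 = 387.0 Hz.
f_beat = |378.6 − 387.0| = 8.4 Hz.

8.4 Hz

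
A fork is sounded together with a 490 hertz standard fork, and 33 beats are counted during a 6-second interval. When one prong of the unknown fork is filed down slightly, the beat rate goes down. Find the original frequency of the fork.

Beat frequency = 33/6 = 5.5 Hz.
|f − 490| = 5.5, so the fork was at either 484.5 Hz or 495.5 Hz.
Filing a prong removes mass and raises the fork's frequency; the adjustment raises the fork's frequency.
The beat rate fell, so the adjustment moved the fork toward 490 Hz — it must have started below the reference.

484.5 Hz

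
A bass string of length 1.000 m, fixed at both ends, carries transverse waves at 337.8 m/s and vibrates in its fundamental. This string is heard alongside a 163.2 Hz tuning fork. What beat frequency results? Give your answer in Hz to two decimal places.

For a string fixed at both ends, f_n = n·v/(2L) = 1·337.8/(2·1.000) = 168.9000 Hz.
f_beat = |168.9000 − 163.2| = 5.70 Hz.

5.70 Hz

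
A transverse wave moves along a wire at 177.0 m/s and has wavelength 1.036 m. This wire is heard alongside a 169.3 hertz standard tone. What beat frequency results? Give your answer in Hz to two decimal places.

1.55 Hz

Source frequency f = v/λ = 177.0/1.036 = 170.8494 Hz.
f_beat = |170.8494 − 169.3| = 1.55 Hz.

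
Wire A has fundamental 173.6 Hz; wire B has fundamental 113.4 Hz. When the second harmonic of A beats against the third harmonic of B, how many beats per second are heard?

Second harmonic of the first: 2·173.6 = 347.2 Hz.
Third harmonic of the second: 3·113.4 = 340.2 Hz.
f_beat = |347.2 − 340.2| = 7.0 Hz.

7.0 Hz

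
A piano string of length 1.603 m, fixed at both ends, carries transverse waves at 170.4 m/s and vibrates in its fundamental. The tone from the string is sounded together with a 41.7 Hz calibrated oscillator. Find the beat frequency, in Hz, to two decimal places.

For a string fixed at both ends, f_n = n·v/(2L) = 1·170.4/(2·1.603) = 53.1503 Hz.
f_beat = |53.1503 − 41.7| = 11.45 Hz.

11.45 Hz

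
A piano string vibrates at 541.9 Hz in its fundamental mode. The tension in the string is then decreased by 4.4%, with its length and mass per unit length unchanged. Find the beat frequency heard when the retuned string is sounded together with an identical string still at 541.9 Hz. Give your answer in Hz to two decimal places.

12.06 Hz

For a string, f ∝ √T, so the new frequency is 541.9·√0.956 = 529.8441 Hz.
f_beat = |529.8441 − 541.9| = 12.06 Hz.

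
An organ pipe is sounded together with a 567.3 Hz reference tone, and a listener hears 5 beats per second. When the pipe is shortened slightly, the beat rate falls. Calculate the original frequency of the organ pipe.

|f − 567.3| = 5, so the organ pipe was at either 562.3 Hz or 572.3 Hz.
A shorter pipe has a higher fundamental; the adjustment raises the organ pipe's frequency.
The beat rate fell, so the adjustment moved the organ pipe toward 567.3 Hz — it must have started below the reference.

562.3 Hz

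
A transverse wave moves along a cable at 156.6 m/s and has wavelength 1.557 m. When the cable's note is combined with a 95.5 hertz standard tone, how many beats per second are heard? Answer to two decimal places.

Source frequency f = v/λ = 156.6/1.557 = 100.5780 Hz.
f_beat = |100.5780 − 95.5| = 5.08 Hz.

5.08 Hz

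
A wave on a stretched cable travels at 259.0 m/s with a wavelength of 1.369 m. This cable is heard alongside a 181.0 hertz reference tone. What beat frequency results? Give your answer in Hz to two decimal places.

8.19 Hz

Source frequency f = v/λ = 259.0/1.369 = 189.1892 Hz.
f_beat = |189.1892 − 181.0| = 8.19 Hz.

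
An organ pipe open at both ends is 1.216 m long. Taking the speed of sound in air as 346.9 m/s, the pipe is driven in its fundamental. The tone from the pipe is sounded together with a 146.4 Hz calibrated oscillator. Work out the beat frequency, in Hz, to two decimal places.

Open pipe: f_n = n·v/(2L) = 1·346.9/(2·1.216) = 142.6398 Hz.
f_beat = |142.6398 − 146.4| = 3.76 Hz.

3.76 Hz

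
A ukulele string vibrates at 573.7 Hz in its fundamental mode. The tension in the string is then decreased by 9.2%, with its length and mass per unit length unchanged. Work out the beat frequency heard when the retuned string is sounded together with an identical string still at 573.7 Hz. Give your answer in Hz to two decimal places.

For a string, f ∝ √T, so the new frequency is 573.7·√0.908 = 546.6732 Hz.
f_beat = |546.6732 − 573.7| = 27.03 Hz.

27.03 Hz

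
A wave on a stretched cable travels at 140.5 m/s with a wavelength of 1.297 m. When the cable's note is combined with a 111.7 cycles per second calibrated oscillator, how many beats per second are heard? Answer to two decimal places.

Source frequency f = v/λ = 140.5/1.297 = 108.3269 Hz.
f_beat = |108.3269 − 111.7| = 3.37 Hz.

3.37 Hz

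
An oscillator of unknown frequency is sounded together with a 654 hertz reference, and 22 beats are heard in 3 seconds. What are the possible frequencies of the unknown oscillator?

646.6667 Hz or 661.3333 Hz

Beat frequency = 22/3 = 7.3333 Hz.
|f − 654| = 7.3333, so f = 654 ± 7.3333.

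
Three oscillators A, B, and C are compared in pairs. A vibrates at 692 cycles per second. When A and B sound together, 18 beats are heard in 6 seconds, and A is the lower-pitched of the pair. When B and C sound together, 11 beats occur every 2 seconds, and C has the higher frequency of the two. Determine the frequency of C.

A–B: Beat frequency = 18/6 = 3 Hz.
B is above A, so f_B = 692 + 3 = 695 Hz.
B–C: Beat frequency = 11/2 = 5.5 Hz.
C is above B, so f_C = 695 + 5.5 = 700.5 Hz.

700.5 Hz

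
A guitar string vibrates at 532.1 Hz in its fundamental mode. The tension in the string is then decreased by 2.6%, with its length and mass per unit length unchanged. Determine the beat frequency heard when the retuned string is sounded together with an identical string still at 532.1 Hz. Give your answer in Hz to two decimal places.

For a string, f ∝ √T, so the new frequency is 532.1·√0.974 = 525.1371 Hz.
f_beat = |525.1371 − 532.1| = 6.96 Hz.

6.96 Hz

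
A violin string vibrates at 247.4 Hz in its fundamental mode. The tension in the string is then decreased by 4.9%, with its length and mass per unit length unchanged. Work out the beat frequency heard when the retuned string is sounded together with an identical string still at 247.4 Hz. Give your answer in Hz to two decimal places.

6.14 Hz

For a string, f ∝ √T, so the new frequency is 247.4·√0.951 = 241.2626 Hz.
f_beat = |241.2626 − 247.4| = 6.14 Hz.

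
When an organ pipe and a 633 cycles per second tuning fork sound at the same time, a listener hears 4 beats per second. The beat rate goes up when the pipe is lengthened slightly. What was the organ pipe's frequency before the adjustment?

|f − 633| = 4, so the organ pipe was at either 629 Hz or 637 Hz.
A longer pipe has a lower fundamental; the adjustment lowers the organ pipe's frequency.
The beat rate rose, so the adjustment moved the organ pipe further from 633 Hz — it was already below the reference.

629 Hz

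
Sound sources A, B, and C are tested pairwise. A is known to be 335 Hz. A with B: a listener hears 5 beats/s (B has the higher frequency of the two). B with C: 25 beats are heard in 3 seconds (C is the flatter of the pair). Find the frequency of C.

B is above A, so f_B = 335 + 5 = 340 Hz.
B–C: Beat frequency = 25/3 = 8.3333 Hz.
C is below B, so f_C = 340 − 8.3333 = 331.6667 Hz.

331.6667 Hz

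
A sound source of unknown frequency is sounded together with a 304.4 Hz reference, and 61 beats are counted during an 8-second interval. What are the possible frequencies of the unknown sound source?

Beat frequency = 61/8 = 7.625 Hz.
|f − 304.4| = 7.625, so f = 304.4 ± 7.625.

296.775 Hz or 312.025 Hz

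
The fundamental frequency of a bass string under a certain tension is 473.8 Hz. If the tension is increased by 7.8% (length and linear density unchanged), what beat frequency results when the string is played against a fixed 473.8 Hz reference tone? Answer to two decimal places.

For a string, f ∝ √T, so the new frequency is 473.8·√1.078 = 491.9313 Hz.
f_beat = |491.9313 − 473.8| = 18.13 Hz.

18.13 Hz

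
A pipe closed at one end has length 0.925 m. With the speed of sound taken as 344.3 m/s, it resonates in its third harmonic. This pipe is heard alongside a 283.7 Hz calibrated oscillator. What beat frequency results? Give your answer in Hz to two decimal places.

4.54 Hz

Closed pipe (odd harmonics): f_n = n·v/(4L) = 3·344.3/(4·0.925) = 279.1622 Hz.
f_beat = |279.1622 − 283.7| = 4.54 Hz.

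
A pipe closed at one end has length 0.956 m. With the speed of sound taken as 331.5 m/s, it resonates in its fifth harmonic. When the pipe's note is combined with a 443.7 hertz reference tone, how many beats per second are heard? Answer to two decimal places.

10.25 Hz

Closed pipe (odd harmonics): f_n = n·v/(4L) = 5·331.5/(4·0.956) = 433.4467 Hz.
f_beat = |433.4467 − 443.7| = 10.25 Hz.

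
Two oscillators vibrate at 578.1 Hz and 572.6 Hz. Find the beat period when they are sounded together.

f_beat = |578.1 − 572.6| = 5.5 Hz.
Beat period T = 1 / f_beat = 1 / 5.5 s.

0.182 s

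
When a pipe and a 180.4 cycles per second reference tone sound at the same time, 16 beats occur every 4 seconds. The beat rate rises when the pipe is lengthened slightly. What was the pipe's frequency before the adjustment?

176.4 Hz

Beat frequency = 16/4 = 4 Hz.
|f − 180.4| = 4, so the pipe was at either 176.4 Hz or 184.4 Hz.
A longer pipe has a lower fundamental; the adjustment lowers the pipe's frequency.
The beat rate rose, so the adjustment moved the pipe further from 180.4 Hz — it was already below the reference.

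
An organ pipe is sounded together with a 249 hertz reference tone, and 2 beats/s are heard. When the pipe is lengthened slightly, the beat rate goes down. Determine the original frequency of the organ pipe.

251 Hz

|f − 249| = 2, so the organ pipe was at either 247 Hz or 251 Hz.
A longer pipe has a lower fundamental; the adjustment lowers the organ pipe's frequency.
The beat rate fell, so the adjustment moved the organ pipe toward 249 Hz — it must have started above the reference.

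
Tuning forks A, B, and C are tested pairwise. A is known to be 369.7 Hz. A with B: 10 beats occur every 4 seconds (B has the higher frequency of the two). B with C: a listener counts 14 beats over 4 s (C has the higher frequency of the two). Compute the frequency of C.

A–B: Beat frequency = 10/4 = 2.5 Hz.
B is above A, so f_B = 369.7 + 2.5 = 372.2 Hz.
B–C: Beat frequency = 14/4 = 3.5 Hz.
C is above B, so f_C = 372.2 + 3.5 = 375.7 Hz.

375.7 Hz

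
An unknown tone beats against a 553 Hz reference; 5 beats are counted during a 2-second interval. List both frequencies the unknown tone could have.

Beat frequency = 5/2 = 2.5 Hz.
|f − 553| = 2.5, so f = 553 ± 2.5.

550.5 Hz or 555.5 Hz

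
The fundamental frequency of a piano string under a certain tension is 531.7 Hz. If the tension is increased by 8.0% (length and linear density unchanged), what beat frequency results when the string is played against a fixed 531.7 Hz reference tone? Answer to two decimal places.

For a string, f ∝ √T, so the new frequency is 531.7·√1.080 = 552.5588 Hz.
f_beat = |552.5588 − 531.7| = 20.86 Hz.

20.86 Hz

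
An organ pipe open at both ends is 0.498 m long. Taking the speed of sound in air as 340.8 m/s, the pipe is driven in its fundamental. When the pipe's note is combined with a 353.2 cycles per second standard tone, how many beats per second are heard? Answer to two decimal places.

11.03 Hz

Open pipe: f_n = n·v/(2L) = 1·340.8/(2·0.498) = 342.1687 Hz.
f_beat = |342.1687 − 353.2| = 11.03 Hz.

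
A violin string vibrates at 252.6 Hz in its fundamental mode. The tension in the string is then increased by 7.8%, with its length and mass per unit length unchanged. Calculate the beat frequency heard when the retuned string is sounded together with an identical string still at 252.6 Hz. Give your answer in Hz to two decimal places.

9.67 Hz

For a string, f ∝ √T, so the new frequency is 252.6·√1.078 = 262.2664 Hz.
f_beat = |262.2664 − 252.6| = 9.67 Hz.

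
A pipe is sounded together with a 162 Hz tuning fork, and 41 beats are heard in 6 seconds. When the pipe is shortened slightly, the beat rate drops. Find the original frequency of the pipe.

155.1667 Hz

Beat frequency = 41/6 = 6.8333 Hz.
|f − 162| = 6.8333, so the pipe was at either 155.1667 Hz or 168.8333 Hz.
A shorter pipe has a higher fundamental; the adjustment raises the pipe's frequency.
The beat rate fell, so the adjustment moved the pipe toward 162 Hz — it must have started below the reference.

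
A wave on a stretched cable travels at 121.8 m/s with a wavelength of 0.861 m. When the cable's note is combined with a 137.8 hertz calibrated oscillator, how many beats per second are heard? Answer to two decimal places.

Source frequency f = v/λ = 121.8/0.861 = 141.4634 Hz.
f_beat = |141.4634 − 137.8| = 3.66 Hz.

3.66 Hz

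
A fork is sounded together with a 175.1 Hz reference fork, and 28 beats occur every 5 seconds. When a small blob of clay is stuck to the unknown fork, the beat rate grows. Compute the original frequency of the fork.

Beat frequency = 28/5 = 5.6 Hz.
|f − 175.1| = 5.6, so the fork was at either 169.5 Hz or 180.7 Hz.
Adding mass to a fork lowers its frequency; the adjustment lowers the fork's frequency.
The beat rate rose, so the adjustment moved the fork further from 175.1 Hz — it was already below the reference.

169.5 Hz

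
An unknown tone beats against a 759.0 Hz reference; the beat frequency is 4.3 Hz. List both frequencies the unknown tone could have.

754.7 Hz or 763.3 Hz

|f − 759.0| = 4.3, so f = 759.0 ± 4.3.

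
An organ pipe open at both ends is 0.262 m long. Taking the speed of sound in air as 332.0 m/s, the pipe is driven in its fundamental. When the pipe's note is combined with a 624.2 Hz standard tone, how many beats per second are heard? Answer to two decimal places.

9.39 Hz

Open pipe: f_n = n·v/(2L) = 1·332.0/(2·0.262) = 633.5878 Hz.
f_beat = |633.5878 − 624.2| = 9.39 Hz.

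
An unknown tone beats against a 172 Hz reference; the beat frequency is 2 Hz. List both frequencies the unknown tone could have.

170 Hz or 174 Hz

|f − 172| = 2, so f = 172 ± 2.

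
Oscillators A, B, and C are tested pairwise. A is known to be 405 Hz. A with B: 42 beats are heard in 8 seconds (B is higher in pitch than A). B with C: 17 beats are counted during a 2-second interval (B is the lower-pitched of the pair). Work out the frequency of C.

418.75 Hz

A–B: Beat frequency = 42/8 = 5.25 Hz.
B is above A, so f_B = 405 + 5.25 = 410.25 Hz.
B–C: Beat frequency = 17/2 = 8.5 Hz.
C is above B, so f_C = 410.25 + 8.5 = 418.75 Hz.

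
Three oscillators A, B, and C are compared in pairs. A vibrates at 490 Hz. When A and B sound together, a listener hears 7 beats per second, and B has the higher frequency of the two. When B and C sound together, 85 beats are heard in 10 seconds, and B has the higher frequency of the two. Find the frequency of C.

488.5 Hz

B is above A, so f_B = 490 + 7 = 497 Hz.
B–C: Beat frequency = 85/10 = 8.5 Hz.
C is below B, so f_C = 497 − 8.5 = 488.5 Hz.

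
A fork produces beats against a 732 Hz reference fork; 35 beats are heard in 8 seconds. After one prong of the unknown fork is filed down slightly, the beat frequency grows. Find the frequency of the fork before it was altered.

736.375 Hz

Beat frequency = 35/8 = 4.375 Hz.
|f − 732| = 4.375, so the fork was at either 727.625 Hz or 736.375 Hz.
Filing a prong removes mass and raises the fork's frequency; the adjustment raises the fork's frequency.
The beat rate rose, so the adjustment moved the fork further from 732 Hz — it was already above the reference.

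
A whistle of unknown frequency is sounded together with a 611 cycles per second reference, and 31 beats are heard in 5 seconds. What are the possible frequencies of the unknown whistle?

Beat frequency = 31/5 = 6.2 Hz.
|f − 611| = 6.2, so f = 611 ± 6.2.

604.8 Hz or 617.2 Hz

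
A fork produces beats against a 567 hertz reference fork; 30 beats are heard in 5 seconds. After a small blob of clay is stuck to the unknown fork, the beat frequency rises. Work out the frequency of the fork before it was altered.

561 Hz

Beat frequency = 30/5 = 6 Hz.
|f − 567| = 6, so the fork was at either 561 Hz or 573 Hz.
Adding mass to a fork lowers its frequency; the adjustment lowers the fork's frequency.
The beat rate rose, so the adjustment moved the fork further from 567 Hz — it was already below the reference.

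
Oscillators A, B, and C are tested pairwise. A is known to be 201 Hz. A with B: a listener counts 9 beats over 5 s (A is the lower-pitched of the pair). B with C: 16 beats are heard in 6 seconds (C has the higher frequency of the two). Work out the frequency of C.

205.4667 Hz

A–B: Beat frequency = 9/5 = 1.8 Hz.
B is above A, so f_B = 201 + 1.8 = 202.8 Hz.
B–C: Beat frequency = 16/6 = 2.6667 Hz.
C is above B, so f_C = 202.8 + 2.6667 = 205.4667 Hz.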